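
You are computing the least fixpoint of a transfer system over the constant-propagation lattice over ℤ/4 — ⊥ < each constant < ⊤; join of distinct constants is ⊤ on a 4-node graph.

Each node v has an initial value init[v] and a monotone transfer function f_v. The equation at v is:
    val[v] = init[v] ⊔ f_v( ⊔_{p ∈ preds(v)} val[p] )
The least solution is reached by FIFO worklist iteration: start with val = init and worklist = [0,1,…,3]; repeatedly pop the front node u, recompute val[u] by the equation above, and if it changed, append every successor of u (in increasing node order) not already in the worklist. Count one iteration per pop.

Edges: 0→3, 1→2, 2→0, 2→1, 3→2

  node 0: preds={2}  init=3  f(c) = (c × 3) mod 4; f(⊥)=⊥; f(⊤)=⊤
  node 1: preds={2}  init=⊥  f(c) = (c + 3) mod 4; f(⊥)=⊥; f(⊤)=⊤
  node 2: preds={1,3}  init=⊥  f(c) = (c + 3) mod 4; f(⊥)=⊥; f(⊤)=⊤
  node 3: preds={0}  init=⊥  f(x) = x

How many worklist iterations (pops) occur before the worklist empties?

Worklist (12 pops):
  #1 pop 0: in=⊥ → 3 (no change)
  #2 pop 1: in=⊥ → ⊥ (no change)
  #3 pop 2: in=⊥ → ⊥ (no change)
  #4 pop 3: in=3 → 3 (was ⊥); enqueue [2]
  #5 pop 2: in=3 → 2 (was ⊥); enqueue [0,1]
  #6 pop 0: in=2 → ⊤ (was 3); enqueue [3]
  #7 pop 1: in=2 → 1 (was ⊥); enqueue [2]
  #8 pop 3: in=⊤ → ⊤ (was 3); enqueue []
  #9 pop 2: in=⊤ → ⊤ (was 2); enqueue [0,1]
  #10 pop 0: in=⊤ → ⊤ (no change)
  #11 pop 1: in=⊤ → ⊤ (was 1); enqueue [2]
  #12 pop 2: in=⊤ → ⊤ (no change)

Fixpoint:
  val[0] = ⊤
  val[1] = ⊤
  val[2] = ⊤
  val[3] = ⊤

12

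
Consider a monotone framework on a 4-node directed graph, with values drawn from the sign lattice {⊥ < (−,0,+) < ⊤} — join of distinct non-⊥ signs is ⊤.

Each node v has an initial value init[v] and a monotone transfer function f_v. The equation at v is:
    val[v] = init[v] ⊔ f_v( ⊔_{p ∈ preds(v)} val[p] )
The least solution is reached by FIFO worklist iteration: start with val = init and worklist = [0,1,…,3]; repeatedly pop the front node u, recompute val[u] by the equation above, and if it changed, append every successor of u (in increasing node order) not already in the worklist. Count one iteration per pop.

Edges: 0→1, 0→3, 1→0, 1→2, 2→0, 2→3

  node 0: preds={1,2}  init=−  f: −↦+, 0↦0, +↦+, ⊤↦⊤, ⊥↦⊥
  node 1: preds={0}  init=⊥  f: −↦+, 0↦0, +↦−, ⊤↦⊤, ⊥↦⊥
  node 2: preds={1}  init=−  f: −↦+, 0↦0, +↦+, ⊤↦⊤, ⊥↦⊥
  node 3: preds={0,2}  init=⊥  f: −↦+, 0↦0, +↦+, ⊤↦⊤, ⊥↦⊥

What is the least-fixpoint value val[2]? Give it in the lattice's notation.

⊤

Iteration log — 5 steps:
  step 1. node 0  ⊔preds=−  new=⊤  old=−  +wl: 
  step 2. node 1  ⊔preds=⊤  new=⊤  old=⊥  +wl: 0
  step 3. node 2  ⊔preds=⊤  new=⊤  old=−  +wl: 
  step 4. node 3  ⊔preds=⊤  new=⊤  old=⊥  +wl: 
  step 5. node 0  ⊔preds=⊤  new=⊤  stable

Least fixpoint reached:
  node 0: ⊤
  node 1: ⊤
  node 2: ⊤
  node 3: ⊤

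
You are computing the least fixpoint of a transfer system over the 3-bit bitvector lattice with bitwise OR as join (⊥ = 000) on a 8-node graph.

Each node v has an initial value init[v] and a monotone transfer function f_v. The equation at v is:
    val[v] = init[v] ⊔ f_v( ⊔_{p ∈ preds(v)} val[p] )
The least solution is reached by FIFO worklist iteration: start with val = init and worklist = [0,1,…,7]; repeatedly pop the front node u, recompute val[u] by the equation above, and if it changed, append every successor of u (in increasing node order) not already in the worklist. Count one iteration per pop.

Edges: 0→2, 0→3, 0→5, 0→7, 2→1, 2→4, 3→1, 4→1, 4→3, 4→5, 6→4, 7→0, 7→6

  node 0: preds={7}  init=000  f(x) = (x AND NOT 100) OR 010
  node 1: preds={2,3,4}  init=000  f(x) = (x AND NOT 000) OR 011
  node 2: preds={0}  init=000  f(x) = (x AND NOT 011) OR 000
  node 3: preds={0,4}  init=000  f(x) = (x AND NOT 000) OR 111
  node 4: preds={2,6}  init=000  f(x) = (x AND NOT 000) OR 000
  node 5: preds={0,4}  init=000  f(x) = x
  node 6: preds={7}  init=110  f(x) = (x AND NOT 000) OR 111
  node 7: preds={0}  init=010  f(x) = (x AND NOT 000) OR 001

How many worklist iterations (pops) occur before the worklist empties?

18

Trace (18 dequeues):
  [1] u=0 | in 010 | out 010 | prev 000 | push {}
  [2] u=1 | in 000 | out 011 | prev 000 | push {}
  [3] u=2 | in 010 | out 000 | ==
  [4] u=3 | in 010 | out 111 | prev 000 | push {1}
  [5] u=4 | in 110 | out 110 | prev 000 | push {3}
  [6] u=5 | in 110 | out 110 | prev 000 | push {}
  [7] u=6 | in 010 | out 111 | prev 110 | push {4}
  [8] u=7 | in 010 | out 011 | prev 010 | push {0,6}
  [9] u=1 | in 111 | out 111 | prev 011 | push {}
  [10] u=3 | in 110 | out 111 | ==
  [11] u=4 | in 111 | out 111 | prev 110 | push {1,3,5}
  [12] u=0 | in 011 | out 011 | prev 010 | push {2,7}
  [13] u=6 | in 011 | out 111 | ==
  [14] u=1 | in 111 | out 111 | ==
  [15] u=3 | in 111 | out 111 | ==
  [16] u=5 | in 111 | out 111 | prev 110 | push {}
  [17] u=2 | in 011 | out 000 | ==
  [18] u=7 | in 011 | out 011 | ==

Converged values:
  [0] 011
  [1] 111
  [2] 000
  [3] 111
  [4] 111
  [5] 111
  [6] 111
  [7] 011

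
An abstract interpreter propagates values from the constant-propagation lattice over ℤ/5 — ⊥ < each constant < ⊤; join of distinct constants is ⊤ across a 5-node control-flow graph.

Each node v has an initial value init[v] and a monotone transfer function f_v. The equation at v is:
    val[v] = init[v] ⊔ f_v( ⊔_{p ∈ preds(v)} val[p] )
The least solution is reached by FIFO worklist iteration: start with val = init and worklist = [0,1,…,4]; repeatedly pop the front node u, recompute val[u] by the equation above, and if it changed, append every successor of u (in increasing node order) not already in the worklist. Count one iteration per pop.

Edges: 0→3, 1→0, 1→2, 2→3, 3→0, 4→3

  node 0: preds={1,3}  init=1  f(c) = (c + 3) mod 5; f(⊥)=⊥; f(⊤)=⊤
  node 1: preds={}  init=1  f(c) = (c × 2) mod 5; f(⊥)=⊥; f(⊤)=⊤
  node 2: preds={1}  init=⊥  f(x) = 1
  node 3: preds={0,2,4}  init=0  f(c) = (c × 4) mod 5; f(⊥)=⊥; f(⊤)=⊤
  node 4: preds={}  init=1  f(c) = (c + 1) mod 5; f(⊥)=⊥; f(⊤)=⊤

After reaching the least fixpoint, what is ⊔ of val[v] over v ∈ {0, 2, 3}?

⊤

Iteration log — 6 steps:
  step 1. node 0  ⊔preds=⊤  new=⊤  old=1  +wl: 
  step 2. node 1  ⊔preds=⊥  new=1  stable
  step 3. node 2  ⊔preds=1  new=1  old=⊥  +wl: 
  step 4. node 3  ⊔preds=⊤  new=⊤  old=0  +wl: 0
  step 5. node 4  ⊔preds=⊥  new=1  stable
  step 6. node 0  ⊔preds=⊤  new=⊤  stable

Least fixpoint reached:
  node 0: ⊤
  node 1: 1
  node 2: 1
  node 3: ⊤
  node 4: 1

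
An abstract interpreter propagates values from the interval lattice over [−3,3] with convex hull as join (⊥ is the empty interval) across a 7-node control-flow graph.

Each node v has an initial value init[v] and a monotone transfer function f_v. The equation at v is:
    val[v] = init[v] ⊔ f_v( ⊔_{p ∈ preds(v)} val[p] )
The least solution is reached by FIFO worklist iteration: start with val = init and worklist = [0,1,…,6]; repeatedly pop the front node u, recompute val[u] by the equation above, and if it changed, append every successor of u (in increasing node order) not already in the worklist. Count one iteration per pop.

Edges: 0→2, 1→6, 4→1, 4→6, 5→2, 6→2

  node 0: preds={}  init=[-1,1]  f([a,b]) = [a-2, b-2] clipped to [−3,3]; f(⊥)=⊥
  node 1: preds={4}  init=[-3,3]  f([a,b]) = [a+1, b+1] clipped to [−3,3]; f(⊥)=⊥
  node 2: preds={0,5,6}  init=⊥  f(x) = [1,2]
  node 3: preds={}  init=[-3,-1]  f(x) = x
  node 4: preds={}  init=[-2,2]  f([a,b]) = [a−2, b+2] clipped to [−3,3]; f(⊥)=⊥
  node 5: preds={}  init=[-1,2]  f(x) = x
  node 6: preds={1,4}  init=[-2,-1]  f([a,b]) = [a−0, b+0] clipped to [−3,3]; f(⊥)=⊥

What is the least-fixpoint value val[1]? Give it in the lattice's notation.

[-3,3]

Trace (8 dequeues):
  [1] u=0 | in ⊥ | out [-1,1] | ==
  [2] u=1 | in [-2,2] | out [-3,3] | ==
  [3] u=2 | in [-2,2] | out [1,2] | prev ⊥ | push {}
  [4] u=3 | in ⊥ | out [-3,-1] | ==
  [5] u=4 | in ⊥ | out [-2,2] | ==
  [6] u=5 | in ⊥ | out [-1,2] | ==
  [7] u=6 | in [-3,3] | out [-3,3] | prev [-2,-1] | push {2}
  [8] u=2 | in [-3,3] | out [1,2] | ==

Converged values:
  [0] [-1,1]
  [1] [-3,3]
  [2] [1,2]
  [3] [-3,-1]
  [4] [-2,2]
  [5] [-1,2]
  [6] [-3,3]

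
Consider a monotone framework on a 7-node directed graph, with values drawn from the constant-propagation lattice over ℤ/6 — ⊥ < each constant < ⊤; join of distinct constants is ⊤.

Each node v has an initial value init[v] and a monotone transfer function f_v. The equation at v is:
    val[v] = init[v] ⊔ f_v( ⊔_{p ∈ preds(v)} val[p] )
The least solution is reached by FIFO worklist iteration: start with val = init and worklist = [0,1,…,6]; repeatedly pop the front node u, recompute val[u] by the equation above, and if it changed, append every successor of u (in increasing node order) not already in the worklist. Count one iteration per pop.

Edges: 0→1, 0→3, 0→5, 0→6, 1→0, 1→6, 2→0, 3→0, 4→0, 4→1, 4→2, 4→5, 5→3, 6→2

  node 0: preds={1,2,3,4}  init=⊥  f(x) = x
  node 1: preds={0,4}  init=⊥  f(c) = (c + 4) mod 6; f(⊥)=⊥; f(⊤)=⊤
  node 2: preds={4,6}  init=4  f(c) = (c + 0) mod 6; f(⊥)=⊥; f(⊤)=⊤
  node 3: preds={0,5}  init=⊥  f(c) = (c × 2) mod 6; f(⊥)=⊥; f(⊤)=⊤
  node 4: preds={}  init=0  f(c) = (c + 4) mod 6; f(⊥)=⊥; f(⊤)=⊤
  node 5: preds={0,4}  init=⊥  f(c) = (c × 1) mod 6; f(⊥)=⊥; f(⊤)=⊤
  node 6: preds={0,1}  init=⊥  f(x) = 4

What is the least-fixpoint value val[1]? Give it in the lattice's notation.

Trace (10 dequeues):
  [1] u=0 | in ⊤ | out ⊤ | prev ⊥ | push {}
  [2] u=1 | in ⊤ | out ⊤ | prev ⊥ | push {0}
  [3] u=2 | in 0 | out ⊤ | prev 4 | push {}
  [4] u=3 | in ⊤ | out ⊤ | prev ⊥ | push {}
  [5] u=4 | in ⊥ | out 0 | ==
  [6] u=5 | in ⊤ | out ⊤ | prev ⊥ | push {3}
  [7] u=6 | in ⊤ | out 4 | prev ⊥ | push {2}
  [8] u=0 | in ⊤ | out ⊤ | ==
  [9] u=3 | in ⊤ | out ⊤ | ==
  [10] u=2 | in ⊤ | out ⊤ | ==

Converged values:
  [0] ⊤
  [1] ⊤
  [2] ⊤
  [3] ⊤
  [4] 0
  [5] ⊤
  [6] 4

⊤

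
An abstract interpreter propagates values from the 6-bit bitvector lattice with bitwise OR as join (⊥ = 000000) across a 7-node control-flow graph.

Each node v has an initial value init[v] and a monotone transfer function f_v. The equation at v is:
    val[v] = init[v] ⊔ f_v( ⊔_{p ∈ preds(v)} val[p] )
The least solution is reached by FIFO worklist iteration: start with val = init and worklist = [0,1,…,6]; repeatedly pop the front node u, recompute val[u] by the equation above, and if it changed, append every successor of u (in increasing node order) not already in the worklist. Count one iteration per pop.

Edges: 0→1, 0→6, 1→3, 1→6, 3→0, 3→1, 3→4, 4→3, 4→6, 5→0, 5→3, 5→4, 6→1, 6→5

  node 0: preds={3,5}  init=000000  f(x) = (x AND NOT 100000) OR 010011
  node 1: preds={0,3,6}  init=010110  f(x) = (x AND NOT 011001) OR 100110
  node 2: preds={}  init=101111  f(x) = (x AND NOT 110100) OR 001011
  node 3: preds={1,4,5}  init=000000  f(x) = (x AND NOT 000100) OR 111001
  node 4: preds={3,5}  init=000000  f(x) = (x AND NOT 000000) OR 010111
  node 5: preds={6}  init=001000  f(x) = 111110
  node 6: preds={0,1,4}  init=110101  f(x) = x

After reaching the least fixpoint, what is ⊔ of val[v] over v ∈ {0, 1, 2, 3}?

Iteration log — 13 steps:
  step 1. node 0  ⊔preds=001000  new=011011  old=000000  +wl: 
  step 2. node 1  ⊔preds=111111  new=110110  old=010110  +wl: 
  step 3. node 2  ⊔preds=000000  new=101111  stable
  step 4. node 3  ⊔preds=111110  new=111011  old=000000  +wl: 0,1
  step 5. node 4  ⊔preds=111011  new=111111  old=000000  +wl: 3
  step 6. node 5  ⊔preds=110101  new=111110  old=001000  +wl: 4
  step 7. node 6  ⊔preds=111111  new=111111  old=110101  +wl: 5
  step 8. node 0  ⊔preds=111111  new=011111  old=011011  +wl: 6
  step 9. node 1  ⊔preds=111111  new=110110  stable
  step 10. node 3  ⊔preds=111111  new=111011  stable
  step 11. node 4  ⊔preds=111111  new=111111  stable
  step 12. node 5  ⊔preds=111111  new=111110  stable
  step 13. node 6  ⊔preds=111111  new=111111  stable

Least fixpoint reached:
  node 0: 011111
  node 1: 110110
  node 2: 101111
  node 3: 111011
  node 4: 111111
  node 5: 111110
  node 6: 111111

111111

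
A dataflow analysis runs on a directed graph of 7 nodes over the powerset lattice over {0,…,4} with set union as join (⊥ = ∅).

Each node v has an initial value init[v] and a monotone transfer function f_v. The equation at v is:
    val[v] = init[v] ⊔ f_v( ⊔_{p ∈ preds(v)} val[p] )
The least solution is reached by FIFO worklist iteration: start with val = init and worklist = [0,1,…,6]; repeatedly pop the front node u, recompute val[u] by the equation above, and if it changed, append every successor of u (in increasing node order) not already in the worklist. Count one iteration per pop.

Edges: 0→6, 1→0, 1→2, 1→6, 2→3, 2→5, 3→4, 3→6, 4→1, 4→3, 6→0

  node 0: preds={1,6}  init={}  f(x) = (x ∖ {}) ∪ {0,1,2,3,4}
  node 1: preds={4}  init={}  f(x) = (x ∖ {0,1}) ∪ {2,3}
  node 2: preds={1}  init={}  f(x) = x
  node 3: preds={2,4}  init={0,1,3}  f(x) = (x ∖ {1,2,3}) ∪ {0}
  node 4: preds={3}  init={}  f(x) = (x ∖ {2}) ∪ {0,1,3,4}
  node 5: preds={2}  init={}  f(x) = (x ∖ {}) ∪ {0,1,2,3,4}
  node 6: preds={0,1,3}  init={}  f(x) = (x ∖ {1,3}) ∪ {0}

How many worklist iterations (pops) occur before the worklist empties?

16

Iteration log — 16 steps:
  step 1. node 0  ⊔preds={}  new={0,1,2,3,4}  old={}  +wl: 
  step 2. node 1  ⊔preds={}  new={2,3}  old={}  +wl: 0
  step 3. node 2  ⊔preds={2,3}  new={2,3}  old={}  +wl: 
  step 4. node 3  ⊔preds={2,3}  new={0,1,3}  stable
  step 5. node 4  ⊔preds={0,1,3}  new={0,1,3,4}  old={}  +wl: 1,3
  step 6. node 5  ⊔preds={2,3}  new={0,1,2,3,4}  old={}  +wl: 
  step 7. node 6  ⊔preds={0,1,2,3,4}  new={0,2,4}  old={}  +wl: 
  step 8. node 0  ⊔preds={0,2,3,4}  new={0,1,2,3,4}  stable
  step 9. node 1  ⊔preds={0,1,3,4}  new={2,3,4}  old={2,3}  +wl: 0,2,6
  step 10. node 3  ⊔preds={0,1,2,3,4}  new={0,1,3,4}  old={0,1,3}  +wl: 4
  step 11. node 0  ⊔preds={0,2,3,4}  new={0,1,2,3,4}  stable
  step 12. node 2  ⊔preds={2,3,4}  new={2,3,4}  old={2,3}  +wl: 3,5
  step 13. node 6  ⊔preds={0,1,2,3,4}  new={0,2,4}  stable
  step 14. node 4  ⊔preds={0,1,3,4}  new={0,1,3,4}  stable
  step 15. node 3  ⊔preds={0,1,2,3,4}  new={0,1,3,4}  stable
  step 16. node 5  ⊔preds={2,3,4}  new={0,1,2,3,4}  stable

Least fixpoint reached:
  node 0: {0,1,2,3,4}
  node 1: {2,3,4}
  node 2: {2,3,4}
  node 3: {0,1,3,4}
  node 4: {0,1,3,4}
  node 5: {0,1,2,3,4}
  node 6: {0,2,4}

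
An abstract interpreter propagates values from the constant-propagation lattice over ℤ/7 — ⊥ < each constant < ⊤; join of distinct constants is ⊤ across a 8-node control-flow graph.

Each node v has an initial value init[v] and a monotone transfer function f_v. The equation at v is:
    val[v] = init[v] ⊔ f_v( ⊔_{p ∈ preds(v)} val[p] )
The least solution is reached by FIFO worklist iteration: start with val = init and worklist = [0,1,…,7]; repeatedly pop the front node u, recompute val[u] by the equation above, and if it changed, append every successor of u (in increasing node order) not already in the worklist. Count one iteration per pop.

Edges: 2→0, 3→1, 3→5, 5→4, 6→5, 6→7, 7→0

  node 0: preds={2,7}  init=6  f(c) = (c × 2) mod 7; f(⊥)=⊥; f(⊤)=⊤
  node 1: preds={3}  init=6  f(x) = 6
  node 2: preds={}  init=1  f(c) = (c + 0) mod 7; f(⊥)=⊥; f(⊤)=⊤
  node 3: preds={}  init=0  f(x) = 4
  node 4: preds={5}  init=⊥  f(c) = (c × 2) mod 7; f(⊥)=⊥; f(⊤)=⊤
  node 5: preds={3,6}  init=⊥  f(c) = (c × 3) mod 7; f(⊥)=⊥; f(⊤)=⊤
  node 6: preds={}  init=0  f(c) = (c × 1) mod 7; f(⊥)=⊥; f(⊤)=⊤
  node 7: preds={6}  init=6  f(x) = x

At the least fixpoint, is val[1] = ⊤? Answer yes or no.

no

Worklist (11 pops):
  #1 pop 0: in=⊤ → ⊤ (was 6); enqueue []
  #2 pop 1: in=0 → 6 (no change)
  #3 pop 2: in=⊥ → 1 (no change)
  #4 pop 3: in=⊥ → ⊤ (was 0); enqueue [1]
  #5 pop 4: in=⊥ → ⊥ (no change)
  #6 pop 5: in=⊤ → ⊤ (was ⊥); enqueue [4]
  #7 pop 6: in=⊥ → 0 (no change)
  #8 pop 7: in=0 → ⊤ (was 6); enqueue [0]
  #9 pop 1: in=⊤ → 6 (no change)
  #10 pop 4: in=⊤ → ⊤ (was ⊥); enqueue []
  #11 pop 0: in=⊤ → ⊤ (no change)

Fixpoint:
  val[0] = ⊤
  val[1] = 6
  val[2] = 1
  val[3] = ⊤
  val[4] = ⊤
  val[5] = ⊤
  val[6] = 0
  val[7] = ⊤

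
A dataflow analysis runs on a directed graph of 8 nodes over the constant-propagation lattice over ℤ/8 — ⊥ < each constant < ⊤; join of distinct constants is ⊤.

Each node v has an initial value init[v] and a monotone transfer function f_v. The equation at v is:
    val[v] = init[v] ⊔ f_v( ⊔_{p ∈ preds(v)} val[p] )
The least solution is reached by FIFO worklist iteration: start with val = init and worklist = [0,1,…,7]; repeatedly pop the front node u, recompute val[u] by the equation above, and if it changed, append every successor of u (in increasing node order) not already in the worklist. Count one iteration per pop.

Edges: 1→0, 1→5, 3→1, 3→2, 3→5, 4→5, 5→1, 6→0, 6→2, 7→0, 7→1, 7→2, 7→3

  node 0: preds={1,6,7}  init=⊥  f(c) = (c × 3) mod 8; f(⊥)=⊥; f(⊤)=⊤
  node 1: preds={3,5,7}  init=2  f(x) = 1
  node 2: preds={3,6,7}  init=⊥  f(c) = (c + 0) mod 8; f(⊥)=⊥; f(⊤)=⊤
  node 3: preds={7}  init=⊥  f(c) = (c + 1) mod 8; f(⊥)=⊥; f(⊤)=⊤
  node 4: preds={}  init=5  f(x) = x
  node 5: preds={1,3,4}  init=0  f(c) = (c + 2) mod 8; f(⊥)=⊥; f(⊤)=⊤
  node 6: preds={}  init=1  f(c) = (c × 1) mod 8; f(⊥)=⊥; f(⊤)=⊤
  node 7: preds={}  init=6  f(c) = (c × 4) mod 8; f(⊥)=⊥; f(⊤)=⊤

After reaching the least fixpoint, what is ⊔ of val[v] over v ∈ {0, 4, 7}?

Worklist (11 pops):
  #1 pop 0: in=⊤ → ⊤ (was ⊥); enqueue []
  #2 pop 1: in=⊤ → ⊤ (was 2); enqueue [0]
  #3 pop 2: in=⊤ → ⊤ (was ⊥); enqueue []
  #4 pop 3: in=6 → 7 (was ⊥); enqueue [1,2]
  #5 pop 4: in=⊥ → 5 (no change)
  #6 pop 5: in=⊤ → ⊤ (was 0); enqueue []
  #7 pop 6: in=⊥ → 1 (no change)
  #8 pop 7: in=⊥ → 6 (no change)
  #9 pop 0: in=⊤ → ⊤ (no change)
  #10 pop 1: in=⊤ → ⊤ (no change)
  #11 pop 2: in=⊤ → ⊤ (no change)

Fixpoint:
  val[0] = ⊤
  val[1] = ⊤
  val[2] = ⊤
  val[3] = 7
  val[4] = 5
  val[5] = ⊤
  val[6] = 1
  val[7] = 6

⊤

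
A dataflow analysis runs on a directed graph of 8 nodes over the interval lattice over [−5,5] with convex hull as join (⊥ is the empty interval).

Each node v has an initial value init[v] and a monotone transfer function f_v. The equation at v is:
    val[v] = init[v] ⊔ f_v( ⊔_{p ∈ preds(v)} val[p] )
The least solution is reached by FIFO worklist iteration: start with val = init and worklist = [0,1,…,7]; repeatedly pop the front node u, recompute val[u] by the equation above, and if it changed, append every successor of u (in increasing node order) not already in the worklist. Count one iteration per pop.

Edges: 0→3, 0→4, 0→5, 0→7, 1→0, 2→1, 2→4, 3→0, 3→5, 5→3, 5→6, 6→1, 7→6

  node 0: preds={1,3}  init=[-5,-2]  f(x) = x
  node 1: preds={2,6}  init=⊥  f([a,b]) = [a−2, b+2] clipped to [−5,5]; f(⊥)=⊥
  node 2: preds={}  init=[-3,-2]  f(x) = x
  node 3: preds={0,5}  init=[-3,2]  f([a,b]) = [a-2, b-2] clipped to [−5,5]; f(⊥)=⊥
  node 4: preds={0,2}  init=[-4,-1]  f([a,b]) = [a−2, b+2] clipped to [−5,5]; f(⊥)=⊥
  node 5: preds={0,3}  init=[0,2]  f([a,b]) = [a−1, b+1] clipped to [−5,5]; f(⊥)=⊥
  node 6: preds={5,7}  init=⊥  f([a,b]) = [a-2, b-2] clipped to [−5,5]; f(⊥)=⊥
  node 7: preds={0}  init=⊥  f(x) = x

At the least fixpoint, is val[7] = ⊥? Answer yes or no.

no

Iteration log — 36 steps:
  step 1. node 0  ⊔preds=[-3,2]  new=[-5,2]  old=[-5,-2]  +wl: 
  step 2. node 1  ⊔preds=[-3,-2]  new=[-5,0]  old=⊥  +wl: 0
  step 3. node 2  ⊔preds=⊥  new=[-3,-2]  stable
  step 4. node 3  ⊔preds=[-5,2]  new=[-5,2]  old=[-3,2]  +wl: 
  step 5. node 4  ⊔preds=[-5,2]  new=[-5,4]  old=[-4,-1]  +wl: 
  step 6. node 5  ⊔preds=[-5,2]  new=[-5,3]  old=[0,2]  +wl: 3
  step 7. node 6  ⊔preds=[-5,3]  new=[-5,1]  old=⊥  +wl: 1
  step 8. node 7  ⊔preds=[-5,2]  new=[-5,2]  old=⊥  +wl: 6
  step 9. node 0  ⊔preds=[-5,2]  new=[-5,2]  stable
  step 10. node 3  ⊔preds=[-5,3]  new=[-5,2]  stable
  step 11. node 1  ⊔preds=[-5,1]  new=[-5,3]  old=[-5,0]  +wl: 0
  step 12. node 6  ⊔preds=[-5,3]  new=[-5,1]  stable
  step 13. node 0  ⊔preds=[-5,3]  new=[-5,3]  old=[-5,2]  +wl: 3,4,5,7
  step 14. node 3  ⊔preds=[-5,3]  new=[-5,2]  stable
  step 15. node 4  ⊔preds=[-5,3]  new=[-5,5]  old=[-5,4]  +wl: 
  step 16. node 5  ⊔preds=[-5,3]  new=[-5,4]  old=[-5,3]  +wl: 3,6
  step 17. node 7  ⊔preds=[-5,3]  new=[-5,3]  old=[-5,2]  +wl: 
  step 18. node 3  ⊔preds=[-5,4]  new=[-5,2]  stable
  step 19. node 6  ⊔preds=[-5,4]  new=[-5,2]  old=[-5,1]  +wl: 1
  step 20. node 1  ⊔preds=[-5,2]  new=[-5,4]  old=[-5,3]  +wl: 0
  step 21. node 0  ⊔preds=[-5,4]  new=[-5,4]  old=[-5,3]  +wl: 3,4,5,7
  step 22. node 3  ⊔preds=[-5,4]  new=[-5,2]  stable
  step 23. node 4  ⊔preds=[-5,4]  new=[-5,5]  stable
  step 24. node 5  ⊔preds=[-5,4]  new=[-5,5]  old=[-5,4]  +wl: 3,6
  step 25. node 7  ⊔preds=[-5,4]  new=[-5,4]  old=[-5,3]  +wl: 
  step 26. node 3  ⊔preds=[-5,5]  new=[-5,3]  old=[-5,2]  +wl: 0,5
  step 27. node 6  ⊔preds=[-5,5]  new=[-5,3]  old=[-5,2]  +wl: 1
  step 28. node 0  ⊔preds=[-5,4]  new=[-5,4]  stable
  step 29. node 5  ⊔preds=[-5,4]  new=[-5,5]  stable
  step 30. node 1  ⊔preds=[-5,3]  new=[-5,5]  old=[-5,4]  +wl: 0
  step 31. node 0  ⊔preds=[-5,5]  new=[-5,5]  old=[-5,4]  +wl: 3,4,5,7
  step 32. node 3  ⊔preds=[-5,5]  new=[-5,3]  stable
  step 33. node 4  ⊔preds=[-5,5]  new=[-5,5]  stable
  step 34. node 5  ⊔preds=[-5,5]  new=[-5,5]  stable
  step 35. node 7  ⊔preds=[-5,5]  new=[-5,5]  old=[-5,4]  +wl: 6
  step 36. node 6  ⊔preds=[-5,5]  new=[-5,3]  stable

Least fixpoint reached:
  node 0: [-5,5]
  node 1: [-5,5]
  node 2: [-3,-2]
  node 3: [-5,3]
  node 4: [-5,5]
  node 5: [-5,5]
  node 6: [-5,3]
  node 7: [-5,5]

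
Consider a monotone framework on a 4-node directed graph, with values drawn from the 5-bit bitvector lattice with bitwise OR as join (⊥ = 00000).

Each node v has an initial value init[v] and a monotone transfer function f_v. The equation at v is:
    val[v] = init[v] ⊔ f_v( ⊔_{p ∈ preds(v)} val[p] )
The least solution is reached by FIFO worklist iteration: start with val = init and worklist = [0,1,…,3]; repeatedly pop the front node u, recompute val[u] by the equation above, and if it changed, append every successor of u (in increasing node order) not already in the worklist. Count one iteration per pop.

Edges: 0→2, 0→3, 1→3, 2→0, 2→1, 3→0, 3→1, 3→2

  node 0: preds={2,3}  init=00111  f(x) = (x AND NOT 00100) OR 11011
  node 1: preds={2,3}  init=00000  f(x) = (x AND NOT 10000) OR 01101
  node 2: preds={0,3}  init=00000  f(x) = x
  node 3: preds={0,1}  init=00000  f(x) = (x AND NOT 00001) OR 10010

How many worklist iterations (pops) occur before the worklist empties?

8

Trace (8 dequeues):
  [1] u=0 | in 00000 | out 11111 | prev 00111 | push {}
  [2] u=1 | in 00000 | out 01101 | prev 00000 | push {}
  [3] u=2 | in 11111 | out 11111 | prev 00000 | push {0,1}
  [4] u=3 | in 11111 | out 11110 | prev 00000 | push {2}
  [5] u=0 | in 11111 | out 11111 | ==
  [6] u=1 | in 11111 | out 01111 | prev 01101 | push {3}
  [7] u=2 | in 11111 | out 11111 | ==
  [8] u=3 | in 11111 | out 11110 | ==

Converged values:
  [0] 11111
  [1] 01111
  [2] 11111
  [3] 11110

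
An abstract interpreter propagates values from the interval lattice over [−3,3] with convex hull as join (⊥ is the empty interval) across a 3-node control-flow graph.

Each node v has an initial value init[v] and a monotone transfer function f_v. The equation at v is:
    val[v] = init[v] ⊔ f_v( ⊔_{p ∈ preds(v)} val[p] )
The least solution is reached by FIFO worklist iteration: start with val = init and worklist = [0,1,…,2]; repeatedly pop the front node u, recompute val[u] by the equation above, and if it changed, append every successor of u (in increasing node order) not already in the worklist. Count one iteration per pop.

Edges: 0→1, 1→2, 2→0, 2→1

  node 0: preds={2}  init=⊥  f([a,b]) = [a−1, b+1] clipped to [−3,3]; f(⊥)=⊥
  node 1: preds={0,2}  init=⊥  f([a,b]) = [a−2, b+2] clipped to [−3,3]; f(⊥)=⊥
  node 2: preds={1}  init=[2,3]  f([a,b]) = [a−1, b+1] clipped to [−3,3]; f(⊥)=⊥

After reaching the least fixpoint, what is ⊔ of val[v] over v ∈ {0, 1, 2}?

Trace (8 dequeues):
  [1] u=0 | in [2,3] | out [1,3] | prev ⊥ | push {}
  [2] u=1 | in [1,3] | out [-1,3] | prev ⊥ | push {}
  [3] u=2 | in [-1,3] | out [-2,3] | prev [2,3] | push {0,1}
  [4] u=0 | in [-2,3] | out [-3,3] | prev [1,3] | push {}
  [5] u=1 | in [-3,3] | out [-3,3] | prev [-1,3] | push {2}
  [6] u=2 | in [-3,3] | out [-3,3] | prev [-2,3] | push {0,1}
  [7] u=0 | in [-3,3] | out [-3,3] | ==
  [8] u=1 | in [-3,3] | out [-3,3] | ==

Converged values:
  [0] [-3,3]
  [1] [-3,3]
  [2] [-3,3]

[-3,3]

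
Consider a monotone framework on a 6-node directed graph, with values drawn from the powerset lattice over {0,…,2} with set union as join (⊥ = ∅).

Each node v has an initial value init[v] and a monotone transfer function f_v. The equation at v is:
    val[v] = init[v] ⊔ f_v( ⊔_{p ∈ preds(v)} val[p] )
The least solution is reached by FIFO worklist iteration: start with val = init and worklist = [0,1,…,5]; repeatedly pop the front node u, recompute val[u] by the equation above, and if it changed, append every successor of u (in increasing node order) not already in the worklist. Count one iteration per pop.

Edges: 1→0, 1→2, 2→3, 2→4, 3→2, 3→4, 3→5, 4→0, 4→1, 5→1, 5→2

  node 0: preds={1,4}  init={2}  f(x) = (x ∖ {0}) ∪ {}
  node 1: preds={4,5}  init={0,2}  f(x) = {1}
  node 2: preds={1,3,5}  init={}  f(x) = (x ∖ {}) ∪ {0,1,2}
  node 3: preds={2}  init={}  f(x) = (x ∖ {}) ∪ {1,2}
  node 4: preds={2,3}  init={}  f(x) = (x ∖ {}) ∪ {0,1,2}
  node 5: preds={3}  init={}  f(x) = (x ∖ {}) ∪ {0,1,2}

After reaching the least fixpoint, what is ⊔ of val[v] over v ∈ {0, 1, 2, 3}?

{0,1,2}

Iteration log — 9 steps:
  step 1. node 0  ⊔preds={0,2}  new={2}  stable
  step 2. node 1  ⊔preds={}  new={0,1,2}  old={0,2}  +wl: 0
  step 3. node 2  ⊔preds={0,1,2}  new={0,1,2}  old={}  +wl: 
  step 4. node 3  ⊔preds={0,1,2}  new={0,1,2}  old={}  +wl: 2
  step 5. node 4  ⊔preds={0,1,2}  new={0,1,2}  old={}  +wl: 1
  step 6. node 5  ⊔preds={0,1,2}  new={0,1,2}  old={}  +wl: 
  step 7. node 0  ⊔preds={0,1,2}  new={1,2}  old={2}  +wl: 
  step 8. node 2  ⊔preds={0,1,2}  new={0,1,2}  stable
  step 9. node 1  ⊔preds={0,1,2}  new={0,1,2}  stable

Least fixpoint reached:
  node 0: {1,2}
  node 1: {0,1,2}
  node 2: {0,1,2}
  node 3: {0,1,2}
  node 4: {0,1,2}
  node 5: {0,1,2}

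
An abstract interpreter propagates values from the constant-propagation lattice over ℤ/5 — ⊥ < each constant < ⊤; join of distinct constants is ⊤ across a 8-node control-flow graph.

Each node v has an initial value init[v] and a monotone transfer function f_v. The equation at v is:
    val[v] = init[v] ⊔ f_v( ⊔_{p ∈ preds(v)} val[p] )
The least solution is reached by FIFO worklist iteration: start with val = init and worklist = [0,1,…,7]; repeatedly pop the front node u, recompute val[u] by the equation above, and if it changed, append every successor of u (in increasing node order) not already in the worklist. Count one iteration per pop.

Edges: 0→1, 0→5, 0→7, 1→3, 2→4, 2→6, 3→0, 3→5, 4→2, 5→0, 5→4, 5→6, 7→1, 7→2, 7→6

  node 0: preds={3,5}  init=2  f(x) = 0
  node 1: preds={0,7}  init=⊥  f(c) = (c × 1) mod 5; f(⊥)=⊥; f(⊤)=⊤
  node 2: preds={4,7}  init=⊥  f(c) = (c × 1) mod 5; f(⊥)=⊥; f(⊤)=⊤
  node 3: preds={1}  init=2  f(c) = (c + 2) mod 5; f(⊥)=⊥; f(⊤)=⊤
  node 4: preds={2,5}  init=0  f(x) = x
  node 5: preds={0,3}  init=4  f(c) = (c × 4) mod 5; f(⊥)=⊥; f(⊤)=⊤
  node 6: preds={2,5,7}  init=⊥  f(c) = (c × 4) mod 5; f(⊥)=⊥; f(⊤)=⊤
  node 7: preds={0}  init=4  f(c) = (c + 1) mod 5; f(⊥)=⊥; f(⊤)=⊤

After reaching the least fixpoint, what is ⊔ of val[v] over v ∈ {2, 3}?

⊤

Worklist (13 pops):
  #1 pop 0: in=⊤ → ⊤ (was 2); enqueue []
  #2 pop 1: in=⊤ → ⊤ (was ⊥); enqueue []
  #3 pop 2: in=⊤ → ⊤ (was ⊥); enqueue []
  #4 pop 3: in=⊤ → ⊤ (was 2); enqueue [0]
  #5 pop 4: in=⊤ → ⊤ (was 0); enqueue [2]
  #6 pop 5: in=⊤ → ⊤ (was 4); enqueue [4]
  #7 pop 6: in=⊤ → ⊤ (was ⊥); enqueue []
  #8 pop 7: in=⊤ → ⊤ (was 4); enqueue [1,6]
  #9 pop 0: in=⊤ → ⊤ (no change)
  #10 pop 2: in=⊤ → ⊤ (no change)
  #11 pop 4: in=⊤ → ⊤ (no change)
  #12 pop 1: in=⊤ → ⊤ (no change)
  #13 pop 6: in=⊤ → ⊤ (no change)

Fixpoint:
  val[0] = ⊤
  val[1] = ⊤
  val[2] = ⊤
  val[3] = ⊤
  val[4] = ⊤
  val[5] = ⊤
  val[6] = ⊤
  val[7] = ⊤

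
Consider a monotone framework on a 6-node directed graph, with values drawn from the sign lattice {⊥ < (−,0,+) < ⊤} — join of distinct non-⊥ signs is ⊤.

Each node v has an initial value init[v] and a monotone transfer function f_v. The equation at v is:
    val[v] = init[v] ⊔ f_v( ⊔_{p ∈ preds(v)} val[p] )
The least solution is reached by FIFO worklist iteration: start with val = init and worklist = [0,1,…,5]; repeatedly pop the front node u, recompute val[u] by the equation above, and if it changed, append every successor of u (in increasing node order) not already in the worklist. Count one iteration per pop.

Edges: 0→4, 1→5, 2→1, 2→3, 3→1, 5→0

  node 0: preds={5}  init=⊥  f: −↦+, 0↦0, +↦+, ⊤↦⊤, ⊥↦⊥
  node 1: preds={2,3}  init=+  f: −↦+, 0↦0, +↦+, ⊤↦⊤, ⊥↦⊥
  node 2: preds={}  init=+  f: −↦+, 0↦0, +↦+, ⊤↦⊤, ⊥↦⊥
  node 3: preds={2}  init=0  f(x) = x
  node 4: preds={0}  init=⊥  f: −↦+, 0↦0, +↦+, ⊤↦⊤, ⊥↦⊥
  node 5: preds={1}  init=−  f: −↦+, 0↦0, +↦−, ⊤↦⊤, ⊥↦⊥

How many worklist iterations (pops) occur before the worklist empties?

9

Iteration log — 9 steps:
  step 1. node 0  ⊔preds=−  new=+  old=⊥  +wl: 
  step 2. node 1  ⊔preds=⊤  new=⊤  old=+  +wl: 
  step 3. node 2  ⊔preds=⊥  new=+  stable
  step 4. node 3  ⊔preds=+  new=⊤  old=0  +wl: 1
  step 5. node 4  ⊔preds=+  new=+  old=⊥  +wl: 
  step 6. node 5  ⊔preds=⊤  new=⊤  old=−  +wl: 0
  step 7. node 1  ⊔preds=⊤  new=⊤  stable
  step 8. node 0  ⊔preds=⊤  new=⊤  old=+  +wl: 4
  step 9. node 4  ⊔preds=⊤  new=⊤  old=+  +wl: 

Least fixpoint reached:
  node 0: ⊤
  node 1: ⊤
  node 2: +
  node 3: ⊤
  node 4: ⊤
  node 5: ⊤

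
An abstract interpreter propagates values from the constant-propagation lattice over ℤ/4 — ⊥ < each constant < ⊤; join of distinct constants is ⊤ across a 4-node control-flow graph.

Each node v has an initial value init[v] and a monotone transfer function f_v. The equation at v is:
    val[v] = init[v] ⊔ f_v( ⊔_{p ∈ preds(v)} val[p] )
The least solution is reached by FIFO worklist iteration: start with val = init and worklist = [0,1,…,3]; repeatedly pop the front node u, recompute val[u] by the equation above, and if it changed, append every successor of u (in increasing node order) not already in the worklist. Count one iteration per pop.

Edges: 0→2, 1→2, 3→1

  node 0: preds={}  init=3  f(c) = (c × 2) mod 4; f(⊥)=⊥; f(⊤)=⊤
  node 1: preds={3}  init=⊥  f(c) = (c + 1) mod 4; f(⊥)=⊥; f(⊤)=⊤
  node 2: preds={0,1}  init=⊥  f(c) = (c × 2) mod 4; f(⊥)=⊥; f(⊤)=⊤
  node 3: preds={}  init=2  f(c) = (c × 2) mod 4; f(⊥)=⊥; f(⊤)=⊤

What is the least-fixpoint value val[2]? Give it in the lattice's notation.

Worklist (4 pops):
  #1 pop 0: in=⊥ → 3 (no change)
  #2 pop 1: in=2 → 3 (was ⊥); enqueue []
  #3 pop 2: in=3 → 2 (was ⊥); enqueue []
  #4 pop 3: in=⊥ → 2 (no change)

Fixpoint:
  val[0] = 3
  val[1] = 3
  val[2] = 2
  val[3] = 2

2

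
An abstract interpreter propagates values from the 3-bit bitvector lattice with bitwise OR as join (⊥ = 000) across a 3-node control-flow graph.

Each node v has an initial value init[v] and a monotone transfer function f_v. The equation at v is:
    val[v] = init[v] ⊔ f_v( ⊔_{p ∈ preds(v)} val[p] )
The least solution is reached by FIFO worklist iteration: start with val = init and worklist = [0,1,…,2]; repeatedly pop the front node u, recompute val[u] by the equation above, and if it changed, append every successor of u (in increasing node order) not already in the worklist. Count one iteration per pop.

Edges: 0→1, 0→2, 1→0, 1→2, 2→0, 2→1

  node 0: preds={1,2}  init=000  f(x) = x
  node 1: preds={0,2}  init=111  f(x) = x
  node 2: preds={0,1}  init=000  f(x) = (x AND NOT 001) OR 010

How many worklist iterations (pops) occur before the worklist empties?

Trace (5 dequeues):
  [1] u=0 | in 111 | out 111 | prev 000 | push {}
  [2] u=1 | in 111 | out 111 | ==
  [3] u=2 | in 111 | out 110 | prev 000 | push {0,1}
  [4] u=0 | in 111 | out 111 | ==
  [5] u=1 | in 111 | out 111 | ==

Converged values:
  [0] 111
  [1] 111
  [2] 110

5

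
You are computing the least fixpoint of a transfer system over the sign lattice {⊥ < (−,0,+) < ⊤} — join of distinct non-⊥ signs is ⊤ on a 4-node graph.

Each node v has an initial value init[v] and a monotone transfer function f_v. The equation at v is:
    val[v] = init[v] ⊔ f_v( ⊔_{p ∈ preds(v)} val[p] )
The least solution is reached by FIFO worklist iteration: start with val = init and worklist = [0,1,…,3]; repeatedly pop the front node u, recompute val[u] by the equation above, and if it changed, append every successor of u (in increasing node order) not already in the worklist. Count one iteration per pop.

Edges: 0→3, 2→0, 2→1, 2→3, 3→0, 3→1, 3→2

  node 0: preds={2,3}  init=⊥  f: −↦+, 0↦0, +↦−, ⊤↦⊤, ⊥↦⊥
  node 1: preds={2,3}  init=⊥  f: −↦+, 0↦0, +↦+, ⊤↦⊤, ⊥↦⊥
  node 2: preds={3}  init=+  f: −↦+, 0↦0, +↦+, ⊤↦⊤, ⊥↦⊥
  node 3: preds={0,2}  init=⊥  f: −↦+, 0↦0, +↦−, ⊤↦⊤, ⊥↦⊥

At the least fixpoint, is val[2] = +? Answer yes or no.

no

Trace (10 dequeues):
  [1] u=0 | in + | out − | prev ⊥ | push {}
  [2] u=1 | in + | out + | prev ⊥ | push {}
  [3] u=2 | in ⊥ | out + | ==
  [4] u=3 | in ⊤ | out ⊤ | prev ⊥ | push {0,1,2}
  [5] u=0 | in ⊤ | out ⊤ | prev − | push {3}
  [6] u=1 | in ⊤ | out ⊤ | prev + | push {}
  [7] u=2 | in ⊤ | out ⊤ | prev + | push {0,1}
  [8] u=3 | in ⊤ | out ⊤ | ==
  [9] u=0 | in ⊤ | out ⊤ | ==
  [10] u=1 | in ⊤ | out ⊤ | ==

Converged values:
  [0] ⊤
  [1] ⊤
  [2] ⊤
  [3] ⊤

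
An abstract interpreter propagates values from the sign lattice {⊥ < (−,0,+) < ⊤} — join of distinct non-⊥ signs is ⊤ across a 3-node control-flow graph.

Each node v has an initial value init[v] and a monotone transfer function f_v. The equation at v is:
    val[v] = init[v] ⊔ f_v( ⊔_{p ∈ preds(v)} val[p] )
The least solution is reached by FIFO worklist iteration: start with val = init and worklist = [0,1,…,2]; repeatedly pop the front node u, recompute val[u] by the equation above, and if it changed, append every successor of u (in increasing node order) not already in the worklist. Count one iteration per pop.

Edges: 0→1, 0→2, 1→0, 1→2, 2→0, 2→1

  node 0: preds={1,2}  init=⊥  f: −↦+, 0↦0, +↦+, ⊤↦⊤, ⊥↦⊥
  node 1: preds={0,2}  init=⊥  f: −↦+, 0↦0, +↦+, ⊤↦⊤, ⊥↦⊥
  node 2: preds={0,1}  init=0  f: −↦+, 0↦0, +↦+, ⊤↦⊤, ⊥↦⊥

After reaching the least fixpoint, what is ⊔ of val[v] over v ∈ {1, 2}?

0

Trace (4 dequeues):
  [1] u=0 | in 0 | out 0 | prev ⊥ | push {}
  [2] u=1 | in 0 | out 0 | prev ⊥ | push {0}
  [3] u=2 | in 0 | out 0 | ==
  [4] u=0 | in 0 | out 0 | ==

Converged values:
  [0] 0
  [1] 0
  [2] 0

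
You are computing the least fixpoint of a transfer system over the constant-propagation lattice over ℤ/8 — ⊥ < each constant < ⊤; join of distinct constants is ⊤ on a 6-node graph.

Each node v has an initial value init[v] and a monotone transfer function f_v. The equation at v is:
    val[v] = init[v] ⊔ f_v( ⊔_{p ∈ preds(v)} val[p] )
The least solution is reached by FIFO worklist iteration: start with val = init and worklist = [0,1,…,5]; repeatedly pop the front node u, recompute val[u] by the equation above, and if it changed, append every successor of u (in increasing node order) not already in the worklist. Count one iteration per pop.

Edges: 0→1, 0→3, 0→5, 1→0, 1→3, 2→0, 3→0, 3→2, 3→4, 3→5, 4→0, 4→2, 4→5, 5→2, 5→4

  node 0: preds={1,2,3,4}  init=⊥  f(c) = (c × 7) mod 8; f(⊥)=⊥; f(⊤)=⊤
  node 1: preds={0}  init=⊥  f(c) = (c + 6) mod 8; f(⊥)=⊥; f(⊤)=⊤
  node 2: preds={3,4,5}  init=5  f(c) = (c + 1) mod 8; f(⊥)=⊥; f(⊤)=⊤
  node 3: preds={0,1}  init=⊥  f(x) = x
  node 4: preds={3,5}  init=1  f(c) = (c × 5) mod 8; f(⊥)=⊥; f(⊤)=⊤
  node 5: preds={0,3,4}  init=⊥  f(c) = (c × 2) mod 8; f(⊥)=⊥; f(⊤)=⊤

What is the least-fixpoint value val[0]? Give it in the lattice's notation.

Worklist (9 pops):
  #1 pop 0: in=⊤ → ⊤ (was ⊥); enqueue []
  #2 pop 1: in=⊤ → ⊤ (was ⊥); enqueue [0]
  #3 pop 2: in=1 → ⊤ (was 5); enqueue []
  #4 pop 3: in=⊤ → ⊤ (was ⊥); enqueue [2]
  #5 pop 4: in=⊤ → ⊤ (was 1); enqueue []
  #6 pop 5: in=⊤ → ⊤ (was ⊥); enqueue [4]
  #7 pop 0: in=⊤ → ⊤ (no change)
  #8 pop 2: in=⊤ → ⊤ (no change)
  #9 pop 4: in=⊤ → ⊤ (no change)

Fixpoint:
  val[0] = ⊤
  val[1] = ⊤
  val[2] = ⊤
  val[3] = ⊤
  val[4] = ⊤
  val[5] = ⊤

⊤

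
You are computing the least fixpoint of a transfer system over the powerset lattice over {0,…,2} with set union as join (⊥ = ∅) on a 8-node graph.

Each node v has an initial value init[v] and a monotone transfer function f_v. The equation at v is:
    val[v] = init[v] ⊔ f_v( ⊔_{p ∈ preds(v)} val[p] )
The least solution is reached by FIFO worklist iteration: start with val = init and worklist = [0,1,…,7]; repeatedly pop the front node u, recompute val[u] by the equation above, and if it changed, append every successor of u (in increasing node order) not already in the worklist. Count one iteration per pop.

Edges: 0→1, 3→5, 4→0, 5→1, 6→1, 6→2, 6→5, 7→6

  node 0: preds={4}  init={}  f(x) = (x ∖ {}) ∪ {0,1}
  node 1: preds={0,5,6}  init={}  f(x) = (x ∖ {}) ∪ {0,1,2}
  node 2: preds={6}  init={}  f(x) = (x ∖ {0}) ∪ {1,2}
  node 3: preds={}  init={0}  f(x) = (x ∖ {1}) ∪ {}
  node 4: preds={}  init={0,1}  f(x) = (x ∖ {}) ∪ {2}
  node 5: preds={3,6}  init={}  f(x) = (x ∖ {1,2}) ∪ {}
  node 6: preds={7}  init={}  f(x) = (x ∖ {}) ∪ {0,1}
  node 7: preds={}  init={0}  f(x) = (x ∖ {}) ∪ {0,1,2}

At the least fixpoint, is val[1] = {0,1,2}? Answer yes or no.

Trace (16 dequeues):
  [1] u=0 | in {0,1} | out {0,1} | prev {} | push {}
  [2] u=1 | in {0,1} | out {0,1,2} | prev {} | push {}
  [3] u=2 | in {} | out {1,2} | prev {} | push {}
  [4] u=3 | in {} | out {0} | ==
  [5] u=4 | in {} | out {0,1,2} | prev {0,1} | push {0}
  [6] u=5 | in {0} | out {0} | prev {} | push {1}
  [7] u=6 | in {0} | out {0,1} | prev {} | push {2,5}
  [8] u=7 | in {} | out {0,1,2} | prev {0} | push {6}
  [9] u=0 | in {0,1,2} | out {0,1,2} | prev {0,1} | push {}
  [10] u=1 | in {0,1,2} | out {0,1,2} | ==
  [11] u=2 | in {0,1} | out {1,2} | ==
  [12] u=5 | in {0,1} | out {0} | ==
  [13] u=6 | in {0,1,2} | out {0,1,2} | prev {0,1} | push {1,2,5}
  [14] u=1 | in {0,1,2} | out {0,1,2} | ==
  [15] u=2 | in {0,1,2} | out {1,2} | ==
  [16] u=5 | in {0,1,2} | out {0} | ==

Converged values:
  [0] {0,1,2}
  [1] {0,1,2}
  [2] {1,2}
  [3] {0}
  [4] {0,1,2}
  [5] {0}
  [6] {0,1,2}
  [7] {0,1,2}

yes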